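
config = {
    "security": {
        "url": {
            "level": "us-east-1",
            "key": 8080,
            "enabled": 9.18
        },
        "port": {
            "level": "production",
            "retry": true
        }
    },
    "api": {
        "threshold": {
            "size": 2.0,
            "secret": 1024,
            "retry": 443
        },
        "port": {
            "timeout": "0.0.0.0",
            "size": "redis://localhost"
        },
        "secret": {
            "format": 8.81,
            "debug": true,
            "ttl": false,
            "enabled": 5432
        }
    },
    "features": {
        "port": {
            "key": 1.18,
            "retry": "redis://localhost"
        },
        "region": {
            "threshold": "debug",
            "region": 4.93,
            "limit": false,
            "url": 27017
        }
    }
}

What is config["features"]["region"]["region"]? 4.93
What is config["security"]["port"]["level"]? "production"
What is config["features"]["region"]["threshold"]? "debug"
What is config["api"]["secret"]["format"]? 8.81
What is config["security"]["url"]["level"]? "us-east-1"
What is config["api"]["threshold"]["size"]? 2.0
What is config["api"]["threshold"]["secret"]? 1024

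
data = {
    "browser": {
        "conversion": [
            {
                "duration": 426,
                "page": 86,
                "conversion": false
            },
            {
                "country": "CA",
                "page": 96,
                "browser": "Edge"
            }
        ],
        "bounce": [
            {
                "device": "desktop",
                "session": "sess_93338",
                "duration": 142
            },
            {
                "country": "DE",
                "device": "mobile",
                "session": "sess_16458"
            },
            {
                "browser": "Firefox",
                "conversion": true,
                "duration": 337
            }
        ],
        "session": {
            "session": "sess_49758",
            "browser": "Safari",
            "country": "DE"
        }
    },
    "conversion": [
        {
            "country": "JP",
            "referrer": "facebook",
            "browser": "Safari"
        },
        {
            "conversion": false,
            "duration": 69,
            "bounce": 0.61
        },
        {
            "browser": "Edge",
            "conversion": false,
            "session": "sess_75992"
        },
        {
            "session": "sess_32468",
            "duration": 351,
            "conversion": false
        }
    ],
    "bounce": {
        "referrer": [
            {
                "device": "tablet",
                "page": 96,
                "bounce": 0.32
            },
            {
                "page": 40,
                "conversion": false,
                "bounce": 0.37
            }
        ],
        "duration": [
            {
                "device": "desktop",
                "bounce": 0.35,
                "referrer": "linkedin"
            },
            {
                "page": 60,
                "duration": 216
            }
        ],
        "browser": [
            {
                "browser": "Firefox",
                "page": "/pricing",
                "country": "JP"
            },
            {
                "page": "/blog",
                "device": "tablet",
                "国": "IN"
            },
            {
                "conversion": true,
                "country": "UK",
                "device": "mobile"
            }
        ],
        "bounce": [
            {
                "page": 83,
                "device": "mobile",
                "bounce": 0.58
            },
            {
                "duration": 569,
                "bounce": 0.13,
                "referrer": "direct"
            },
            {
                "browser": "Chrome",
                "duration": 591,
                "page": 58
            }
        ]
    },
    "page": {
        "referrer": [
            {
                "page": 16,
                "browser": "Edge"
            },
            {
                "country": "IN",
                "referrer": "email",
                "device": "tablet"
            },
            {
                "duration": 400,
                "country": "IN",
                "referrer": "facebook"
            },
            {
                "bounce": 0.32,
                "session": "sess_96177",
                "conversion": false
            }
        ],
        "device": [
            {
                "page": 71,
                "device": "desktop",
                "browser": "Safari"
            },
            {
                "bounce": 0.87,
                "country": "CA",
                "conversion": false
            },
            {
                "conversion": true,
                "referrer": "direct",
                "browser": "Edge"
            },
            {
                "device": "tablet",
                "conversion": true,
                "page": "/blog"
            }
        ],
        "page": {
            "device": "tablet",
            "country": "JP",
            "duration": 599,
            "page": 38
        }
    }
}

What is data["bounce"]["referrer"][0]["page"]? 96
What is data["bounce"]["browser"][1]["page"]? "/blog"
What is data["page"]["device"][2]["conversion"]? True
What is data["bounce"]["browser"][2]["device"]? "mobile"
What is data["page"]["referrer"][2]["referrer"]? "facebook"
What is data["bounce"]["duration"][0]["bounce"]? 0.35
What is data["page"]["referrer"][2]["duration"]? 400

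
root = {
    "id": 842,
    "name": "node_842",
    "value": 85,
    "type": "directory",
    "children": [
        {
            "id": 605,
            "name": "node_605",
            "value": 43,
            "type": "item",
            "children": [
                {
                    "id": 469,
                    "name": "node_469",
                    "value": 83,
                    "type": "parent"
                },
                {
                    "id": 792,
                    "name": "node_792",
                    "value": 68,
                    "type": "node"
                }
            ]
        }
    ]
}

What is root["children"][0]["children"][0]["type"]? "parent"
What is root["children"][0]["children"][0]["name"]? "node_469"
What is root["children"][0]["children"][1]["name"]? "node_792"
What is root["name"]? "node_842"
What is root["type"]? "directory"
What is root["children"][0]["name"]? "node_605"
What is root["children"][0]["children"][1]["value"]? 68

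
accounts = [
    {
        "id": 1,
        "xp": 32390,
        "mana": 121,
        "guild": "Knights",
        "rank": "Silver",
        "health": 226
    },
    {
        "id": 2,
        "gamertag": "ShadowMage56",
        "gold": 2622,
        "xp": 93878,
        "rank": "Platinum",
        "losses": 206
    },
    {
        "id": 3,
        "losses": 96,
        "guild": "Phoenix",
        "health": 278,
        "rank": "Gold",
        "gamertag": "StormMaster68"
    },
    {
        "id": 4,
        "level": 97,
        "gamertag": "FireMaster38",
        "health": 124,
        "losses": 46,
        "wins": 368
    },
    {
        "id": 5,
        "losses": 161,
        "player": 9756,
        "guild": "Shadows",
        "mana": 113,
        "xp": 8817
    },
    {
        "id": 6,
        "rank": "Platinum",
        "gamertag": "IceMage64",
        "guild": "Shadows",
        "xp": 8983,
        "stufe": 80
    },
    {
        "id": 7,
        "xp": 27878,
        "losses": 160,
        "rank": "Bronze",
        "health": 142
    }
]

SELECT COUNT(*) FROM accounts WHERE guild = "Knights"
1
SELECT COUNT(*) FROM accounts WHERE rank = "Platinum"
2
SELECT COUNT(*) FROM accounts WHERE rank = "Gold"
1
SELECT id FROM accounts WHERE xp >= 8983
[1, 2, 6, 7]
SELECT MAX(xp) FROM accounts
93878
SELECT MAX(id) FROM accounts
7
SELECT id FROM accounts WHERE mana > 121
[]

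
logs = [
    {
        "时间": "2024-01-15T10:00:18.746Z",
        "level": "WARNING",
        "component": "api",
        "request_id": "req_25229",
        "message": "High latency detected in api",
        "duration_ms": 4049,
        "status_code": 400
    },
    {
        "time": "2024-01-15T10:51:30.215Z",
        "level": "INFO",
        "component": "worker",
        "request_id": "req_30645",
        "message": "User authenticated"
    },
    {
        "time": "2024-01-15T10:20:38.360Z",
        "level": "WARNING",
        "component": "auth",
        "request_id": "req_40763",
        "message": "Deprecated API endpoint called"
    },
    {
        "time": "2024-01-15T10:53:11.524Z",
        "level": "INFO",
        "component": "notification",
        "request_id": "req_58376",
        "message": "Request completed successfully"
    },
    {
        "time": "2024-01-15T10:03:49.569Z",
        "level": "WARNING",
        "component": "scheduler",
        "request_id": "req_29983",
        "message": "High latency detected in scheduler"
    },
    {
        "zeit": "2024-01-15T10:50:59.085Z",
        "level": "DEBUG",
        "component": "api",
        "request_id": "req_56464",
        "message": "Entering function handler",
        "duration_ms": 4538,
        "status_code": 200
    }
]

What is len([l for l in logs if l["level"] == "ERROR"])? 0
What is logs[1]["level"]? "INFO"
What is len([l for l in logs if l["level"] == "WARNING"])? 3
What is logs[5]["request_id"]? "req_56464"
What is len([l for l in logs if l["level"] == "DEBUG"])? 1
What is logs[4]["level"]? "WARNING"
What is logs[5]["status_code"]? 200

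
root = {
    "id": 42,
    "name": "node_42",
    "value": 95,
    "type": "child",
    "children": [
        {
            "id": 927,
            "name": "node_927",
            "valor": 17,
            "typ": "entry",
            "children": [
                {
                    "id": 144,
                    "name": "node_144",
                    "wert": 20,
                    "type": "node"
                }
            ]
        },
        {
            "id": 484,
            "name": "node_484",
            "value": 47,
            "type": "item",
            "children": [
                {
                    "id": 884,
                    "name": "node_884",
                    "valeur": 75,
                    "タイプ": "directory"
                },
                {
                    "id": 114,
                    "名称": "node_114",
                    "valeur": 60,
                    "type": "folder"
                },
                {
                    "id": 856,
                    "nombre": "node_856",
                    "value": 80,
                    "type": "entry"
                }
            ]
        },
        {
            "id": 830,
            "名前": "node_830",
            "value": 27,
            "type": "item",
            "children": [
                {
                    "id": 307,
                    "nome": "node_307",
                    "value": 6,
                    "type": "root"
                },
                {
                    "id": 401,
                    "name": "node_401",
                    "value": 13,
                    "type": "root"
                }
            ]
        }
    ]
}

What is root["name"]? "node_42"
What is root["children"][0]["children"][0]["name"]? "node_144"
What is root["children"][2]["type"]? "item"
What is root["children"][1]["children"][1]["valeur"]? 60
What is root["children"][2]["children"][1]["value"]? 13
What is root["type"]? "child"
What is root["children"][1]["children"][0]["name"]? "node_884"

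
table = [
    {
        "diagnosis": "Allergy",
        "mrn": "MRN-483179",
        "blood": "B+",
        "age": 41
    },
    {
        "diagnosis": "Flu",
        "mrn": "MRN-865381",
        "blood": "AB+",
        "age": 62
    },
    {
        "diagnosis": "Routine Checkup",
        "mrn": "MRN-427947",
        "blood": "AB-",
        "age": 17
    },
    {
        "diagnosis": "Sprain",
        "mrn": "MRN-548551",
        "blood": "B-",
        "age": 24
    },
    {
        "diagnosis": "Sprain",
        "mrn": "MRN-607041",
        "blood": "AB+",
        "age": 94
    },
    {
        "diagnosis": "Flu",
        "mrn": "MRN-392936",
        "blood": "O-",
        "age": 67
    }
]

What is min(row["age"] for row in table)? 17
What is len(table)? 6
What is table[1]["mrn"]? "MRN-865381"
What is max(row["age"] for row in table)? 94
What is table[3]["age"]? 24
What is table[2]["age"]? 17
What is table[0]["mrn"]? "MRN-483179"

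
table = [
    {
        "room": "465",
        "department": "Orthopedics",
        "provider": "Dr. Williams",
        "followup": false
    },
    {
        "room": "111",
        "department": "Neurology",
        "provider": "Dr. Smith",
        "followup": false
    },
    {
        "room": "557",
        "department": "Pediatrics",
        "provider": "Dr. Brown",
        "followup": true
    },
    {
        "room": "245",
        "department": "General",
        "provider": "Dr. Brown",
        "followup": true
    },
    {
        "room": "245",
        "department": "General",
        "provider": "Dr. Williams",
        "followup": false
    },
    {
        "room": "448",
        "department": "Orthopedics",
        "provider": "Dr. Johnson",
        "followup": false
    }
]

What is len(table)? 6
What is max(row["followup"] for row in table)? True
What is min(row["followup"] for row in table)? False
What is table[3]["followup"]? True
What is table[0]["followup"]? False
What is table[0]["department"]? "Orthopedics"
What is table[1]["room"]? "111"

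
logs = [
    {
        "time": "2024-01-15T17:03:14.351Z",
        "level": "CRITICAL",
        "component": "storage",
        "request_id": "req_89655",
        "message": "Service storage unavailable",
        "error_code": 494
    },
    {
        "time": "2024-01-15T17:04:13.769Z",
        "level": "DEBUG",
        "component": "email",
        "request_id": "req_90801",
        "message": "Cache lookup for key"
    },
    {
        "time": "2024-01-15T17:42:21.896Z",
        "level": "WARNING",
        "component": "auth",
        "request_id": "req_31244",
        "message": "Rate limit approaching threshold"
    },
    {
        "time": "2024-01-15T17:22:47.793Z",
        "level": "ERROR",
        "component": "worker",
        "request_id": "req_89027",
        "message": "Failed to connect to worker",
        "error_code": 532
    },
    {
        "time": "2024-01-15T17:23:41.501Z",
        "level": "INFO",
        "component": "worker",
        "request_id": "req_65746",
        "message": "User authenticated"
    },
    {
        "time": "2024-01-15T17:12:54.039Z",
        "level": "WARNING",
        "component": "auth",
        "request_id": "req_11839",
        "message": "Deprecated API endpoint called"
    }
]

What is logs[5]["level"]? "WARNING"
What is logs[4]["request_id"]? "req_65746"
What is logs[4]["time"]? "2024-01-15T17:23:41.501Z"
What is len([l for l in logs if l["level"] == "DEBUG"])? 1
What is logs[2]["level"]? "WARNING"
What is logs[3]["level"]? "ERROR"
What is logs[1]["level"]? "DEBUG"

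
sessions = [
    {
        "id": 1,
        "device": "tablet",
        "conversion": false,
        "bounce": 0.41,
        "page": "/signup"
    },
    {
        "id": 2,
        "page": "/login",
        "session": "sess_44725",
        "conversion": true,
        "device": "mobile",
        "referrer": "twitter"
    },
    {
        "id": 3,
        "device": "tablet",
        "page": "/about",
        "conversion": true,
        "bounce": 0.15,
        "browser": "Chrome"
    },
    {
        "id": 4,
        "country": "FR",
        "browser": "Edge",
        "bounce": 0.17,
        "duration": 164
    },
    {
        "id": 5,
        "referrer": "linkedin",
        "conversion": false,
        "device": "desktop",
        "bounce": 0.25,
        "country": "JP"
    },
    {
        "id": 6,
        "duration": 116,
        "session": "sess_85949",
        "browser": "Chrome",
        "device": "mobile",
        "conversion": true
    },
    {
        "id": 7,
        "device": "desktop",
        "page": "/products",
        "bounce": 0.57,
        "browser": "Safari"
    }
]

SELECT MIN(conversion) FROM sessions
False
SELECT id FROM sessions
[1, 2, 3, 4, 5, 6, 7]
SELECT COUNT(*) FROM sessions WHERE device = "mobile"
2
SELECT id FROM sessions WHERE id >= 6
[6, 7]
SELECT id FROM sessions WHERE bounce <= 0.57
[1, 3, 4, 5, 7]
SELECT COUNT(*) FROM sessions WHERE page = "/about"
1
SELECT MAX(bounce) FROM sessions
0.57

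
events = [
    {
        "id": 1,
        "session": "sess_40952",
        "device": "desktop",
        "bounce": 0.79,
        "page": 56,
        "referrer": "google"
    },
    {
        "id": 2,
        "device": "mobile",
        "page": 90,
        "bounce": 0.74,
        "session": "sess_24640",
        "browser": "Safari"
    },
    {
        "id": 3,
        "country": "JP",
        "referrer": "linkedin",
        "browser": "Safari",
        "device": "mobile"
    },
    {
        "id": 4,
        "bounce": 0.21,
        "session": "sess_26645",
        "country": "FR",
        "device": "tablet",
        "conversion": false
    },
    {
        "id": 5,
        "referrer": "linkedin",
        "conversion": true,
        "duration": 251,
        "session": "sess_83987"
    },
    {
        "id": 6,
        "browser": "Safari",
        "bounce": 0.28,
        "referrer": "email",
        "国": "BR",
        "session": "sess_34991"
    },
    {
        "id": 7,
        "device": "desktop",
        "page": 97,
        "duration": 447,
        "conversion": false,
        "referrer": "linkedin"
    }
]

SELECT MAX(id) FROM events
7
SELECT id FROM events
[1, 2, 3, 4, 5, 6, 7]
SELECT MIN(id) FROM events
1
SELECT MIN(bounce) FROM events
0.21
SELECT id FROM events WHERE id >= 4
[4, 5, 6, 7]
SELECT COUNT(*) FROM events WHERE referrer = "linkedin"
3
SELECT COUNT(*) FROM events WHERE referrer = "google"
1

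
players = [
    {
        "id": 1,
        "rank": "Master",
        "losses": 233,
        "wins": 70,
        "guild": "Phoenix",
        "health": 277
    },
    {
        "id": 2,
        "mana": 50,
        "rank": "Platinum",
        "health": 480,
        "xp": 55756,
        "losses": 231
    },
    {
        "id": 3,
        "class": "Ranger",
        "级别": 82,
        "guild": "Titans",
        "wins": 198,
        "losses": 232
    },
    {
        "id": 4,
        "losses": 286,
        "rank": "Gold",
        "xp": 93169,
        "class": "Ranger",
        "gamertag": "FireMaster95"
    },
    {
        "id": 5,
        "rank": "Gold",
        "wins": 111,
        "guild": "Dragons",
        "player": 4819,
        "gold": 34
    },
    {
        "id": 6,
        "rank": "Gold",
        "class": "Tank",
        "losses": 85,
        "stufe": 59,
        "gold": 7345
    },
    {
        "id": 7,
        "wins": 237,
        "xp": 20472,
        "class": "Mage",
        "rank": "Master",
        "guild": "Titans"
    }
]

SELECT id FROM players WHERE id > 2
[3, 4, 5, 6, 7]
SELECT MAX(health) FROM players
480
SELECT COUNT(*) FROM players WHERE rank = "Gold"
3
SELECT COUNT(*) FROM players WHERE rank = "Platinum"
1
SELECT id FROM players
[1, 2, 3, 4, 5, 6, 7]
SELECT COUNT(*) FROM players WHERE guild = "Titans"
2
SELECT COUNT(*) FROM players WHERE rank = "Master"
2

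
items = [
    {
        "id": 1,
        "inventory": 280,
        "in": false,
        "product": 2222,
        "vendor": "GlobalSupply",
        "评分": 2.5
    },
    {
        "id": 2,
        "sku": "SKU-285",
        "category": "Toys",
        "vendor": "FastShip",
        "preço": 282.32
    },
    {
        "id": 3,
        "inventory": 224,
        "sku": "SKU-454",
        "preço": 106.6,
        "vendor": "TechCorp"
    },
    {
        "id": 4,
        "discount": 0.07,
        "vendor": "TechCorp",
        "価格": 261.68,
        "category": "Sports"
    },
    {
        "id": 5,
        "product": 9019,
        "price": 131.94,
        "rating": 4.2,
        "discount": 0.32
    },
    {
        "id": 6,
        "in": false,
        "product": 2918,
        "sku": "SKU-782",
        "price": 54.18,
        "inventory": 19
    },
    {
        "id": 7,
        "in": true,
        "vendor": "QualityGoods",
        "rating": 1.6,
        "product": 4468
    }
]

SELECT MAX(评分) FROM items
2.5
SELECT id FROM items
[1, 2, 3, 4, 5, 6, 7]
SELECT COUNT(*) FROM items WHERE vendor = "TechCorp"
2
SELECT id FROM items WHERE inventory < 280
[3, 6]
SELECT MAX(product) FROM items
9019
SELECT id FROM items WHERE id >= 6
[6, 7]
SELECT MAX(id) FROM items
7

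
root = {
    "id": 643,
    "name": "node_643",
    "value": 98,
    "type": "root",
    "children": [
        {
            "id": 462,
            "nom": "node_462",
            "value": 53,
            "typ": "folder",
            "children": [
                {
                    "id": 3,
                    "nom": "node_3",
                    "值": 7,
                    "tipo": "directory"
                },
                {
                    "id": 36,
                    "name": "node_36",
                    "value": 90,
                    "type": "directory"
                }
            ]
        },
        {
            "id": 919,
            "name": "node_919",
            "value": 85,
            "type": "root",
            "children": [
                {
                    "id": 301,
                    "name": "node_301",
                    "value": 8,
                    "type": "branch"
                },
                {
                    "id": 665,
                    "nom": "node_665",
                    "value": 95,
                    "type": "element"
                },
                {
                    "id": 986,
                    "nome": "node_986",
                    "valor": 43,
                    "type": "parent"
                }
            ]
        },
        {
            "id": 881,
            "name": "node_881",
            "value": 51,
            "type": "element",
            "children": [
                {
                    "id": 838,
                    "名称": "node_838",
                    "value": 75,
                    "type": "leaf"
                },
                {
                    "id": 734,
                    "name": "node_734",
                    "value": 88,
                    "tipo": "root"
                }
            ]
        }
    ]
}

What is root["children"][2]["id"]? 881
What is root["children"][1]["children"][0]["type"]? "branch"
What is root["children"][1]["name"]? "node_919"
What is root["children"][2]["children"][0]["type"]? "leaf"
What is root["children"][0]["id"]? 462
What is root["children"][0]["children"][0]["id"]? 3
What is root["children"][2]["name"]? "node_881"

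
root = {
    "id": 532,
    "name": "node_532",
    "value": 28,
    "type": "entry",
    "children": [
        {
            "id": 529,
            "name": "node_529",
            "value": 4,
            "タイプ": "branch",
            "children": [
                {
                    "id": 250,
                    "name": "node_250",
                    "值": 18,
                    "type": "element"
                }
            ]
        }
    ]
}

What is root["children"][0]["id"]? 529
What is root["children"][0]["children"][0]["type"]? "element"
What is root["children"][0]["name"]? "node_529"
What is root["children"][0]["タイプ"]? "branch"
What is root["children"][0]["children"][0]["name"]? "node_250"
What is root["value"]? 28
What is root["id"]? 532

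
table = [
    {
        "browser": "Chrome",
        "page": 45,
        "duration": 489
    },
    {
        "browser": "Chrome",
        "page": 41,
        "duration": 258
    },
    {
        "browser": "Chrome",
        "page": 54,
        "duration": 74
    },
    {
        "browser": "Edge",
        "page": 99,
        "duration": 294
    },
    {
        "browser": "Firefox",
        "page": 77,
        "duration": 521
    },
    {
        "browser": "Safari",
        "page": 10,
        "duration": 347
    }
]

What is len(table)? 6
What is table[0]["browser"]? "Chrome"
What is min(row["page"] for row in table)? 10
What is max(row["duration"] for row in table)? 521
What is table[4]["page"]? 77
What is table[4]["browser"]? "Firefox"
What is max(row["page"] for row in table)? 99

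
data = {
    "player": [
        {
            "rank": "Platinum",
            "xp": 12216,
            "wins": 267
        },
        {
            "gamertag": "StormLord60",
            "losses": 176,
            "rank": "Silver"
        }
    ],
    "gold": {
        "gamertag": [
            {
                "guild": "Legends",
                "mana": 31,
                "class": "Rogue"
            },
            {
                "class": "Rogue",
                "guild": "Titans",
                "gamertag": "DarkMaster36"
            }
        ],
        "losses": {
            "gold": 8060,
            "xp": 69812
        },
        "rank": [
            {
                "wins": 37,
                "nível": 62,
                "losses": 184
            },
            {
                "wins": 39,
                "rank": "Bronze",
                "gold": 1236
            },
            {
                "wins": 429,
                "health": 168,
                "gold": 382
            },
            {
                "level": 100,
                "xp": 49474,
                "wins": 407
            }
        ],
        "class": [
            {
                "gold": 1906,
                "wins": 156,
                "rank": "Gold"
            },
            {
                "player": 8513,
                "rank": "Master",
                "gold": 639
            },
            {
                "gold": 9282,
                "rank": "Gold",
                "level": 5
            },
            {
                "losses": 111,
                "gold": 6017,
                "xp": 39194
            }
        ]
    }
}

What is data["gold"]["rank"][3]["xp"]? 49474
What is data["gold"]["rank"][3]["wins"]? 407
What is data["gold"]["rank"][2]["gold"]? 382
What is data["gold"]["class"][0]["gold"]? 1906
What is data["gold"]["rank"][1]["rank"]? "Bronze"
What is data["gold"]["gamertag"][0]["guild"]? "Legends"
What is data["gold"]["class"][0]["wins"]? 156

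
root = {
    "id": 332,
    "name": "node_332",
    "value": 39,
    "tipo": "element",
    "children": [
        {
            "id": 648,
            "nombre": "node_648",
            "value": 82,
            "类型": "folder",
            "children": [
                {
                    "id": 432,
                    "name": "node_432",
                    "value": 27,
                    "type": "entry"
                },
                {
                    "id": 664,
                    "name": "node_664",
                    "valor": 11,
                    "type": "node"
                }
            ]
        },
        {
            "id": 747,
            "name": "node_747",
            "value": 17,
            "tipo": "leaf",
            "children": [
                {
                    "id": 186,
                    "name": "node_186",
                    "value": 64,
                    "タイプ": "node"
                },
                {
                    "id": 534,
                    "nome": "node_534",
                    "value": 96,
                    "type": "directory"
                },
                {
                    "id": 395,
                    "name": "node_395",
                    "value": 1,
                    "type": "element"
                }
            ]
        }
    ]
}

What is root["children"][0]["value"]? 82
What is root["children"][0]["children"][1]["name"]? "node_664"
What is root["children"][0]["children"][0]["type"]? "entry"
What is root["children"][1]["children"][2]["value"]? 1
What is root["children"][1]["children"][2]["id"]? 395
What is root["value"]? 39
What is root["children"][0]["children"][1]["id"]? 664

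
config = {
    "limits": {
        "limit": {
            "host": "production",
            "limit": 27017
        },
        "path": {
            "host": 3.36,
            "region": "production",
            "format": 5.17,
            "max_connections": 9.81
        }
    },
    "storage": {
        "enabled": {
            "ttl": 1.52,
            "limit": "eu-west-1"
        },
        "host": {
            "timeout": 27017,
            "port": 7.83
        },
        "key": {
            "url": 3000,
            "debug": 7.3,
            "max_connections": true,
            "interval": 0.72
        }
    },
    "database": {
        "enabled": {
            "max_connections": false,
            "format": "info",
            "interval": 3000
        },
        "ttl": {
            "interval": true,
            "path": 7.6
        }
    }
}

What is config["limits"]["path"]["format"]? 5.17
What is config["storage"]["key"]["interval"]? 0.72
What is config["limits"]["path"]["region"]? "production"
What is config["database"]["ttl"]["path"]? 7.6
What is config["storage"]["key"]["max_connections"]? True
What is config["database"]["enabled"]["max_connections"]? False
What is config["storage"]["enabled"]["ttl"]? 1.52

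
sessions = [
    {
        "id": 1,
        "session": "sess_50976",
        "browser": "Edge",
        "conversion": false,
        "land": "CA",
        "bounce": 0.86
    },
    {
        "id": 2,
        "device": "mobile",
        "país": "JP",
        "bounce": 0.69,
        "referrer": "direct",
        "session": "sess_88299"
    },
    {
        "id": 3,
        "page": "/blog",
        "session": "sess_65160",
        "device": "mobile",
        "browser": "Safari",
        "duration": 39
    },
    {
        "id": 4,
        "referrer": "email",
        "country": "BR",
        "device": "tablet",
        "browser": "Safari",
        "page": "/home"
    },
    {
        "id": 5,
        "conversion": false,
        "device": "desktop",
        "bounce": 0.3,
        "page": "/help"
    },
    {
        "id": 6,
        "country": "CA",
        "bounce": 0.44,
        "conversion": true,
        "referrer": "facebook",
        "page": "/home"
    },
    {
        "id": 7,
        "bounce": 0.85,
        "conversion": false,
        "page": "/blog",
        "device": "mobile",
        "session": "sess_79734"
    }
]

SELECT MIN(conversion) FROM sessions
False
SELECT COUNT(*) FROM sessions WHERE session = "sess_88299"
1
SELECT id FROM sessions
[1, 2, 3, 4, 5, 6, 7]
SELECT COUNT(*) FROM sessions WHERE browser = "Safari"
2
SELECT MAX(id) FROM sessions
7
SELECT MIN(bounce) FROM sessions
0.3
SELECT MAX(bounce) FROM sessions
0.86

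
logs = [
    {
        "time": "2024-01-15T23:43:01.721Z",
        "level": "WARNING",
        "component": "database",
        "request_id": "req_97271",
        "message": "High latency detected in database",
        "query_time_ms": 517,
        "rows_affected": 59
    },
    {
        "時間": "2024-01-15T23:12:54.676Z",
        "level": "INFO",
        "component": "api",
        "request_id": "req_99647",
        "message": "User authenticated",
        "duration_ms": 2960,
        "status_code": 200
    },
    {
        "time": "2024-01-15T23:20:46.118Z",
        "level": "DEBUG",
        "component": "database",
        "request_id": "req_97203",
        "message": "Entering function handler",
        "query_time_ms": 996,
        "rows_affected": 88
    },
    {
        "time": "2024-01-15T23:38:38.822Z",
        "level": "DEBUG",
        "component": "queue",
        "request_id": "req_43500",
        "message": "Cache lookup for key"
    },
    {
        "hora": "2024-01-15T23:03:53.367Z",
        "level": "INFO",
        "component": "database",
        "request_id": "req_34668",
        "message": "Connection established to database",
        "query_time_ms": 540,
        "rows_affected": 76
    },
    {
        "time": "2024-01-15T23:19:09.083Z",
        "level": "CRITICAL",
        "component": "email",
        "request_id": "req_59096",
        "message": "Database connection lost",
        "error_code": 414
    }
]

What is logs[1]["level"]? "INFO"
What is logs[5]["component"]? "email"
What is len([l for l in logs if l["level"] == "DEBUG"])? 2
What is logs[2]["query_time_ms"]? 996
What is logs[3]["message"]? "Cache lookup for key"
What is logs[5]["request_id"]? "req_59096"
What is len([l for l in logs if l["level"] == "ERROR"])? 0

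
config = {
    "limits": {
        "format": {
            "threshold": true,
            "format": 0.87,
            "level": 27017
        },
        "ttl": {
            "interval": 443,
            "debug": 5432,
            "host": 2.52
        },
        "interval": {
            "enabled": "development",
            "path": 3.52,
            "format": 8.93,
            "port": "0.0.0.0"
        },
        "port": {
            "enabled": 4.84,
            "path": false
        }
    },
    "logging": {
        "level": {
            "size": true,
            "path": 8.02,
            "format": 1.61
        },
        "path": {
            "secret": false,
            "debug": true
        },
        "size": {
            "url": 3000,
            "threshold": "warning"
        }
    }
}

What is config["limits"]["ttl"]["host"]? 2.52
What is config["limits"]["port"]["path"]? False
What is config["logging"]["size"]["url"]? 3000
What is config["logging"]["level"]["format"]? 1.61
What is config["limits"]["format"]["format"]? 0.87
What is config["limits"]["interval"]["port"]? "0.0.0.0"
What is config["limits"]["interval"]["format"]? 8.93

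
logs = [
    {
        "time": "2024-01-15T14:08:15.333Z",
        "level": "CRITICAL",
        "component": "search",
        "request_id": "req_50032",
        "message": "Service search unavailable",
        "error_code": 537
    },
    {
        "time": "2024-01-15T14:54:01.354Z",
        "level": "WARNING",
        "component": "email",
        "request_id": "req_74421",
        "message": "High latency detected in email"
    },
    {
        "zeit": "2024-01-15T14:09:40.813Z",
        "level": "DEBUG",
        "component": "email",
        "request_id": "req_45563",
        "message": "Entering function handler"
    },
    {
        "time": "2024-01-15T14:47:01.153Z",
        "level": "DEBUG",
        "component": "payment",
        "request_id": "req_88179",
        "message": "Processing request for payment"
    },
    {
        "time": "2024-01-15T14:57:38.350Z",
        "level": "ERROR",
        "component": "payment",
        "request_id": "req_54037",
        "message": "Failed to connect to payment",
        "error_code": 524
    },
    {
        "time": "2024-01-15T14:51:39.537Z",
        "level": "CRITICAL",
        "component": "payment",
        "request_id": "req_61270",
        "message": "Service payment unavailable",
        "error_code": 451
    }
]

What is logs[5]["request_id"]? "req_61270"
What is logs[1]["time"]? "2024-01-15T14:54:01.354Z"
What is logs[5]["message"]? "Service payment unavailable"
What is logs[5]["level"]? "CRITICAL"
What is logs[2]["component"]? "email"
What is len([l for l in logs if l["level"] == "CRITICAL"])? 2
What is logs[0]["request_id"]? "req_50032"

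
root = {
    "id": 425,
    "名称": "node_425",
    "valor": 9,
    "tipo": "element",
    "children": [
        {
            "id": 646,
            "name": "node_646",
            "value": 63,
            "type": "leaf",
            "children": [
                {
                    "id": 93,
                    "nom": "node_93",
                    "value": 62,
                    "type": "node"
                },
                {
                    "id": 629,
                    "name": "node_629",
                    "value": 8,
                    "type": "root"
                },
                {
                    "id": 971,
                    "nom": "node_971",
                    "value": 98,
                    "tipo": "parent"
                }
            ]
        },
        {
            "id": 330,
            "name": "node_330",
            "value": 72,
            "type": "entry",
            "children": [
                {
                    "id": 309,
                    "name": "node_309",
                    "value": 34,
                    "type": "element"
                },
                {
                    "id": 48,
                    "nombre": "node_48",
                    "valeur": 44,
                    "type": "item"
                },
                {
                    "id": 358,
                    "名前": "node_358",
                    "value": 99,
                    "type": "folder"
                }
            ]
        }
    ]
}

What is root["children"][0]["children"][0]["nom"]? "node_93"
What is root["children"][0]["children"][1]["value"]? 8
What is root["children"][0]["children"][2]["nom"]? "node_971"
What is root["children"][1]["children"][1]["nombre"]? "node_48"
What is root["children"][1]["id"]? 330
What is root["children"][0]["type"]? "leaf"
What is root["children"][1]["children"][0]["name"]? "node_309"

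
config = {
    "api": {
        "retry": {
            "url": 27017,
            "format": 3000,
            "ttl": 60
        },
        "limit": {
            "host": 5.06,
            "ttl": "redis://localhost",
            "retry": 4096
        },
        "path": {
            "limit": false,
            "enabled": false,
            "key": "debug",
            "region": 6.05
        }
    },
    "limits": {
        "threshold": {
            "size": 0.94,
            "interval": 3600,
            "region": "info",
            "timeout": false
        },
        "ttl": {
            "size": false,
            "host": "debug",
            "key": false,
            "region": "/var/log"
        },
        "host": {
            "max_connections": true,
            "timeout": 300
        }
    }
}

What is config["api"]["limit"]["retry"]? 4096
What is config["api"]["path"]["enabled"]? False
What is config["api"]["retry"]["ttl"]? 60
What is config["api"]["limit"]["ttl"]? "redis://localhost"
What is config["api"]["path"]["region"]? 6.05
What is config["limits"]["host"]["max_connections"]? True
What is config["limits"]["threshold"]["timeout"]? False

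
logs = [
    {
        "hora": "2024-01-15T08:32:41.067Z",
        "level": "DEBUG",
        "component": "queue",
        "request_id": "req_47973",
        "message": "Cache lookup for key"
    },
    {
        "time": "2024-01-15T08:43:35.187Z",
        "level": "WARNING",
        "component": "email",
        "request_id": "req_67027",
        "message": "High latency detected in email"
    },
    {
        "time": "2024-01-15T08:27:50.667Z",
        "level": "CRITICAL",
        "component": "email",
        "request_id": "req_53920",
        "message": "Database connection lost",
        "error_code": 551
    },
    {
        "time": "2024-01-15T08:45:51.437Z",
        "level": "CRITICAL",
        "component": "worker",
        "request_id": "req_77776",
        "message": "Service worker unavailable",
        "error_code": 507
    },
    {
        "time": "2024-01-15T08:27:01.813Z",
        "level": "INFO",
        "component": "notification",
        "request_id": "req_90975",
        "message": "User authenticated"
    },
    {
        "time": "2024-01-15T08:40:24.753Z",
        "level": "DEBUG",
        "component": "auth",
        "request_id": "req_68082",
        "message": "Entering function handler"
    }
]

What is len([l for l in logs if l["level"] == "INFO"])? 1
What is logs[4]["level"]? "INFO"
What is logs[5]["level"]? "DEBUG"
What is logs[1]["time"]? "2024-01-15T08:43:35.187Z"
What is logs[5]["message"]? "Entering function handler"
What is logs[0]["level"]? "DEBUG"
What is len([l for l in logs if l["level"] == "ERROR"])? 0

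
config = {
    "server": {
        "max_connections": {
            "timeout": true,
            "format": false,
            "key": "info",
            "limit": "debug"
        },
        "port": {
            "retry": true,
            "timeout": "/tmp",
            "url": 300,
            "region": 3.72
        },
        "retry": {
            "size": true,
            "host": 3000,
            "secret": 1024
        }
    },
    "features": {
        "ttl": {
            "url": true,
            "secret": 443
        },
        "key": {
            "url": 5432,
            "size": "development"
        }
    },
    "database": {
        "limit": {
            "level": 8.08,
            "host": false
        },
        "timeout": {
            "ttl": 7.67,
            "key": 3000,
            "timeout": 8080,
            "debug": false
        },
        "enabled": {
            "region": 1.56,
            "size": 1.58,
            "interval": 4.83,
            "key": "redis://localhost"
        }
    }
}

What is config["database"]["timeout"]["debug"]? False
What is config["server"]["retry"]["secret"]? 1024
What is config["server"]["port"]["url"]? 300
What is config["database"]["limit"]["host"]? False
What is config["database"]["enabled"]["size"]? 1.58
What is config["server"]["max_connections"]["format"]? False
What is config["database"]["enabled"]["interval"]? 4.83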